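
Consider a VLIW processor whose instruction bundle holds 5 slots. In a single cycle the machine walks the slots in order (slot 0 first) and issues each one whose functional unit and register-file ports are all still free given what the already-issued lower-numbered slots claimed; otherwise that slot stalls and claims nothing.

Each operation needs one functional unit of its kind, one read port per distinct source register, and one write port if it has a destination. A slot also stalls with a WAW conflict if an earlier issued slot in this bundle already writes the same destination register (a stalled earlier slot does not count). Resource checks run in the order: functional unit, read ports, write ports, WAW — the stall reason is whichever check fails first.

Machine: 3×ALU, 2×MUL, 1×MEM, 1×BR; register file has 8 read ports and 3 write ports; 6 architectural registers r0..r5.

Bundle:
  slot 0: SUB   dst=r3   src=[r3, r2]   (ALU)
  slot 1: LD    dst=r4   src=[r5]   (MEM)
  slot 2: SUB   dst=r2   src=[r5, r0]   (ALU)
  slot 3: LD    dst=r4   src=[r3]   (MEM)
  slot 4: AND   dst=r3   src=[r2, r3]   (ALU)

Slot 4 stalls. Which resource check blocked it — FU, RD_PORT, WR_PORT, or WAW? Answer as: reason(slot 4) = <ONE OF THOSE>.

  0. ALU→r3 ⇒ go  {2A/2Mu/1Ld/1B | 6r 2w}
  1. MEM→r4 ⇒ go  {2A/2Mu/0Ld/1B | 5r 1w}
  2. ALU→r2 ⇒ go  {1A/2Mu/0Ld/1B | 3r 0w}
  3. MEM→r4 ⇒ no(FU)  {1A/2Mu/0Ld/1B | 3r 0w}
  4. ALU→r3 ⇒ no(WR_PORT)  {1A/2Mu/0Ld/1B | 3r 0w}

reason(slot 4) = WR_PORT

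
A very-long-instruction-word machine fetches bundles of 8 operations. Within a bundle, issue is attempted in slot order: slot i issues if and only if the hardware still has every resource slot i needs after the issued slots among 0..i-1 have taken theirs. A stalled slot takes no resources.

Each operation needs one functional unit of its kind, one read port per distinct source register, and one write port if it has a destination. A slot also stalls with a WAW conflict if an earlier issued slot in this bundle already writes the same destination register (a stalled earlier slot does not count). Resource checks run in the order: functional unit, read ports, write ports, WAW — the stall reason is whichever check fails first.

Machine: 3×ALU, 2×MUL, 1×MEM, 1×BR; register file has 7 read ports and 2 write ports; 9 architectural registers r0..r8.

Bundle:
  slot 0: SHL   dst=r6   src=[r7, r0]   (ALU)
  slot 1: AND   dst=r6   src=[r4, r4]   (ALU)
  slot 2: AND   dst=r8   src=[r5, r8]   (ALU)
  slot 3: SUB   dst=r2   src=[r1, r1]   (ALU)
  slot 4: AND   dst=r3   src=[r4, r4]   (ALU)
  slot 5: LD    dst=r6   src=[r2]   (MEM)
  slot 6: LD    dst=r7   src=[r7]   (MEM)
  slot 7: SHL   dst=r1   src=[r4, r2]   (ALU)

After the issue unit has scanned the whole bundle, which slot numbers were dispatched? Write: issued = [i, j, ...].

  0. ALU→r6 ⇒ go  {2A/2Mu/1Ld/1B | 5r 1w}
  1. ALU→r6 ⇒ no(WAW)  {2A/2Mu/1Ld/1B | 5r 1w}
  2. ALU→r8 ⇒ go  {1A/2Mu/1Ld/1B | 3r 0w}
  3. ALU→r2 ⇒ no(WR_PORT)  {1A/2Mu/1Ld/1B | 3r 0w}
  4. ALU→r3 ⇒ no(WR_PORT)  {1A/2Mu/1Ld/1B | 3r 0w}
  5. MEM→r6 ⇒ no(WR_PORT)  {1A/2Mu/1Ld/1B | 3r 0w}
  6. MEM→r7 ⇒ no(WR_PORT)  {1A/2Mu/1Ld/1B | 3r 0w}
  7. ALU→r1 ⇒ no(WR_PORT)  {1A/2Mu/1Ld/1B | 3r 0w}

issued = [0, 2]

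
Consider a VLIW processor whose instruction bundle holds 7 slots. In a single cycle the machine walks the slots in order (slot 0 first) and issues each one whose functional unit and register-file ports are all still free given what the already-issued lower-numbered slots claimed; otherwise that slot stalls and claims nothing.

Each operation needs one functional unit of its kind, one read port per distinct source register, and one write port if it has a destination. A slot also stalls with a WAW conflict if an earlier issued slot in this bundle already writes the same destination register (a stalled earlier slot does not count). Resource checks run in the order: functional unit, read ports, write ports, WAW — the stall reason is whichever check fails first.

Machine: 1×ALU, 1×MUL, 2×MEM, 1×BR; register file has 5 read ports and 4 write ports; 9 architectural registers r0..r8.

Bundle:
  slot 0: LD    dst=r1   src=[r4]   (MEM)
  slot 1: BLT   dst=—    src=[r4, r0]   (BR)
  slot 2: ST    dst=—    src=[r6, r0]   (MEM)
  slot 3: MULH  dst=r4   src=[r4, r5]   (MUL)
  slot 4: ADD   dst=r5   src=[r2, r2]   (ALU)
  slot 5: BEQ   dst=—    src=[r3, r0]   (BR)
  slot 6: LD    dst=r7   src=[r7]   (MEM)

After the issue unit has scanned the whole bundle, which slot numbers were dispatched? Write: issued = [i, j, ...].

issued = [0, 1, 2]

  0. MEM→r1 ⇒ go  {1A/1Mu/1Ld/1B | 4r 3w}
  1. BR ⇒ go  {1A/1Mu/1Ld/0B | 2r 3w}
  2. MEM ⇒ go  {1A/1Mu/0Ld/0B | 0r 3w}
  3. MUL→r4 ⇒ no(RD_PORT)  {1A/1Mu/0Ld/0B | 0r 3w}
  4. ALU→r5 ⇒ no(RD_PORT)  {1A/1Mu/0Ld/0B | 0r 3w}
  5. BR ⇒ no(FU)  {1A/1Mu/0Ld/0B | 0r 3w}
  6. MEM→r7 ⇒ no(FU)  {1A/1Mu/0Ld/0B | 0r 3w}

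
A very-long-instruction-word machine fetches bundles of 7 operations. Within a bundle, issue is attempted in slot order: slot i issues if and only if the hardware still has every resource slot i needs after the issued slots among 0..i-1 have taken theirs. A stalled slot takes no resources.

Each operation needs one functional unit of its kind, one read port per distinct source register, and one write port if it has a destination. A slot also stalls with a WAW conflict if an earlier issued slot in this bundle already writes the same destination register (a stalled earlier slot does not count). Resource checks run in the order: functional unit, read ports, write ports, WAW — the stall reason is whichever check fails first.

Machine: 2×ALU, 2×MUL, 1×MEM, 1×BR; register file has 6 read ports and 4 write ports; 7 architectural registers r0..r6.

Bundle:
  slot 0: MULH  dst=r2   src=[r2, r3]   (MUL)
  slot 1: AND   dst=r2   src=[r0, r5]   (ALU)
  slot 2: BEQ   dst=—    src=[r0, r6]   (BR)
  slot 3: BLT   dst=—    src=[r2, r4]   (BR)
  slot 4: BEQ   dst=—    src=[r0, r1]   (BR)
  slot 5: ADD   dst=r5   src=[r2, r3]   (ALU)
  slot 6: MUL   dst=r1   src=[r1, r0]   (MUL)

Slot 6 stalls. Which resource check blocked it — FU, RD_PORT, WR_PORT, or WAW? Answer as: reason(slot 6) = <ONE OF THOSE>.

#0 MUL src=r2,r3 dispatched  <A:2 Mu:1 Ld:1 B:1 rd:4 wr:3>
#1 ALU src=r0,r5 held:WAW  <A:2 Mu:1 Ld:1 B:1 rd:4 wr:3>
#2 BR src=r0,r6 dispatched  <A:2 Mu:1 Ld:1 B:0 rd:2 wr:3>
#3 BR src=r2,r4 held:FU  <A:2 Mu:1 Ld:1 B:0 rd:2 wr:3>
#4 BR src=r0,r1 held:FU  <A:2 Mu:1 Ld:1 B:0 rd:2 wr:3>
#5 ALU src=r2,r3 dispatched  <A:1 Mu:1 Ld:1 B:0 rd:0 wr:2>
#6 MUL src=r1,r0 held:RD_PORT  <A:1 Mu:1 Ld:1 B:0 rd:0 wr:2>

reason(slot 6) = RD_PORT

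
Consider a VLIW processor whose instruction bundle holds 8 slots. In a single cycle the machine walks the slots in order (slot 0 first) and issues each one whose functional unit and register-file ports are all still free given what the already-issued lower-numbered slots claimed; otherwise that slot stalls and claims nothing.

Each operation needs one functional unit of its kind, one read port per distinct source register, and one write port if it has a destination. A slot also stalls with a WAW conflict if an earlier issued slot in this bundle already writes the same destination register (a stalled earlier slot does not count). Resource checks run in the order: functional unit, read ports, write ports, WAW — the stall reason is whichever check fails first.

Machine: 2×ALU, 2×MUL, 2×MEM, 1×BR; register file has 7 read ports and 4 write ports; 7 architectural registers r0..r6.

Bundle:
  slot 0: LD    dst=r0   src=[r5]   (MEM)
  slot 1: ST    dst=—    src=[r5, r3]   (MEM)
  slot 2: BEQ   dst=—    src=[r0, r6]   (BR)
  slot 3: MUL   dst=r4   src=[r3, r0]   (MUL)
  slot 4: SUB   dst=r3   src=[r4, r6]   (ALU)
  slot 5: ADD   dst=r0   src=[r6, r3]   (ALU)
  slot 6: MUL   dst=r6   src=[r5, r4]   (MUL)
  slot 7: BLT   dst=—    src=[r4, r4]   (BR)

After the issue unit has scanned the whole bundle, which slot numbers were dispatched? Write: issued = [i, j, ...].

issued = [0, 1, 2, 3]

#0 MEM src=r5 dispatched  <A:2 Mu:2 Ld:1 B:1 rd:6 wr:3>
#1 MEM src=r5,r3 dispatched  <A:2 Mu:2 Ld:0 B:1 rd:4 wr:3>
#2 BR src=r0,r6 dispatched  <A:2 Mu:2 Ld:0 B:0 rd:2 wr:3>
#3 MUL src=r3,r0 dispatched  <A:2 Mu:1 Ld:0 B:0 rd:0 wr:2>
#4 ALU src=r4,r6 held:RD_PORT  <A:2 Mu:1 Ld:0 B:0 rd:0 wr:2>
#5 ALU src=r6,r3 held:RD_PORT  <A:2 Mu:1 Ld:0 B:0 rd:0 wr:2>
#6 MUL src=r5,r4 held:RD_PORT  <A:2 Mu:1 Ld:0 B:0 rd:0 wr:2>
#7 BR src=r4,r4 held:FU  <A:2 Mu:1 Ld:0 B:0 rd:0 wr:2>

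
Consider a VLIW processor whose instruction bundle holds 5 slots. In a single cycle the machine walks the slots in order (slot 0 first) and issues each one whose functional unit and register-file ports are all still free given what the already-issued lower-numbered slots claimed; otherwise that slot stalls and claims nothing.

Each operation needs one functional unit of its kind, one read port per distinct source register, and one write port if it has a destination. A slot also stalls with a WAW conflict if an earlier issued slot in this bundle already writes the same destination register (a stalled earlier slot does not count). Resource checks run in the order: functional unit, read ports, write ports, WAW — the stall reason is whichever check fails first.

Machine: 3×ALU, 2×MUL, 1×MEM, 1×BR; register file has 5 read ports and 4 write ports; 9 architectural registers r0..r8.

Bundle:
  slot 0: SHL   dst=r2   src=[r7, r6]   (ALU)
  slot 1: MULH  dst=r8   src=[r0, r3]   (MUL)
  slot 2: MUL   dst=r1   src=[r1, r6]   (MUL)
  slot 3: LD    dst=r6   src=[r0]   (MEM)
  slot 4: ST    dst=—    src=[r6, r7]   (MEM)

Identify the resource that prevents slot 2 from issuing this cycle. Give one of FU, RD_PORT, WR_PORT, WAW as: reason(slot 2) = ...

(0) want 1×ALU +2rd +1wr — yes → AL2|MU2|ME1|BR1|rd3|wr3
(1) want 1×MUL +2rd +1wr — yes → AL2|MU1|ME1|BR1|rd1|wr2
(2) want 1×MUL +2rd +1wr — RD_PORT → AL2|MU1|ME1|BR1|rd1|wr2
(3) want 1×MEM +1rd +1wr — yes → AL2|MU1|ME0|BR1|rd0|wr1
(4) want 1×MEM +2rd +0wr — FU → AL2|MU1|ME0|BR1|rd0|wr1

reason(slot 2) = RD_PORT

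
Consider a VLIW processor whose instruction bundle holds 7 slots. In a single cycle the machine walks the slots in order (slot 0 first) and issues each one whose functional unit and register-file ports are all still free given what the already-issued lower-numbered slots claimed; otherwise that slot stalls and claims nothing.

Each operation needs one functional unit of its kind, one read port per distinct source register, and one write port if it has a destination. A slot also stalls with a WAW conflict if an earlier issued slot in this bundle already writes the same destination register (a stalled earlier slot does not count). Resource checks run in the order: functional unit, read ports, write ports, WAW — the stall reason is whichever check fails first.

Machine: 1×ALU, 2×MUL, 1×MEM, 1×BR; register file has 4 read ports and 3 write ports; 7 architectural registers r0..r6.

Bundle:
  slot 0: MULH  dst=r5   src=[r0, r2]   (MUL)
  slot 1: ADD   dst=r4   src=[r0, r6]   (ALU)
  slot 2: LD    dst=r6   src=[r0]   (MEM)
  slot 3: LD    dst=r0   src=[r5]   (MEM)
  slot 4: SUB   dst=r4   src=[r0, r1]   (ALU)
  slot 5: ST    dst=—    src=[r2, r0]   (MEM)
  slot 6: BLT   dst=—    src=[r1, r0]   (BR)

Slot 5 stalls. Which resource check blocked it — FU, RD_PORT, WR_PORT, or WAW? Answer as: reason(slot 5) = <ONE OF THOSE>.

reason(slot 5) = RD_PORT

(0) want 1×MUL +2rd +1wr — yes → AL1|MU1|ME1|BR1|rd2|wr2
(1) want 1×ALU +2rd +1wr — yes → AL0|MU1|ME1|BR1|rd0|wr1
(2) want 1×MEM +1rd +1wr — RD_PORT → AL0|MU1|ME1|BR1|rd0|wr1
(3) want 1×MEM +1rd +1wr — RD_PORT → AL0|MU1|ME1|BR1|rd0|wr1
(4) want 1×ALU +2rd +1wr — FU → AL0|MU1|ME1|BR1|rd0|wr1
(5) want 1×MEM +2rd +0wr — RD_PORT → AL0|MU1|ME1|BR1|rd0|wr1
(6) want 1×BR +2rd +0wr — RD_PORT → AL0|MU1|ME1|BR1|rd0|wr1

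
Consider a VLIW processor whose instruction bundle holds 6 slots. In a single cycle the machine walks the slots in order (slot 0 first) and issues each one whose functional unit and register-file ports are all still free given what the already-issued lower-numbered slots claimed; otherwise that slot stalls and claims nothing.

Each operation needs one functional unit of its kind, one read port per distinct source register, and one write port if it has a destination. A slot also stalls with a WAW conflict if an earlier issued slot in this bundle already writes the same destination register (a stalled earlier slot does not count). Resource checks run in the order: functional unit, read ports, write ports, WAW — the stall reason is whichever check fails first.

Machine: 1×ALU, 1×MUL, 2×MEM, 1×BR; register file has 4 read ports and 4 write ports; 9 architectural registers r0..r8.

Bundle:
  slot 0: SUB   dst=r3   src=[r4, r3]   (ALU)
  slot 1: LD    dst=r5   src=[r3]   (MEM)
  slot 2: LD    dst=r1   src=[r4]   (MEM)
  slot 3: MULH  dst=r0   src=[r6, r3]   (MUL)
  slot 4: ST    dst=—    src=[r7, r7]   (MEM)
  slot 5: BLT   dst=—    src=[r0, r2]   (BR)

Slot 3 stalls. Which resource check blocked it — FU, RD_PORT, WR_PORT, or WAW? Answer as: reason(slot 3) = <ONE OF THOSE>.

reason(slot 3) = RD_PORT

(0) want 1×ALU +2rd +1wr — yes → AL0|MU1|ME2|BR1|rd2|wr3
(1) want 1×MEM +1rd +1wr — yes → AL0|MU1|ME1|BR1|rd1|wr2
(2) want 1×MEM +1rd +1wr — yes → AL0|MU1|ME0|BR1|rd0|wr1
(3) want 1×MUL +2rd +1wr — RD_PORT → AL0|MU1|ME0|BR1|rd0|wr1
(4) want 1×MEM +1rd +0wr — FU → AL0|MU1|ME0|BR1|rd0|wr1
(5) want 1×BR +2rd +0wr — RD_PORT → AL0|MU1|ME0|BR1|rd0|wr1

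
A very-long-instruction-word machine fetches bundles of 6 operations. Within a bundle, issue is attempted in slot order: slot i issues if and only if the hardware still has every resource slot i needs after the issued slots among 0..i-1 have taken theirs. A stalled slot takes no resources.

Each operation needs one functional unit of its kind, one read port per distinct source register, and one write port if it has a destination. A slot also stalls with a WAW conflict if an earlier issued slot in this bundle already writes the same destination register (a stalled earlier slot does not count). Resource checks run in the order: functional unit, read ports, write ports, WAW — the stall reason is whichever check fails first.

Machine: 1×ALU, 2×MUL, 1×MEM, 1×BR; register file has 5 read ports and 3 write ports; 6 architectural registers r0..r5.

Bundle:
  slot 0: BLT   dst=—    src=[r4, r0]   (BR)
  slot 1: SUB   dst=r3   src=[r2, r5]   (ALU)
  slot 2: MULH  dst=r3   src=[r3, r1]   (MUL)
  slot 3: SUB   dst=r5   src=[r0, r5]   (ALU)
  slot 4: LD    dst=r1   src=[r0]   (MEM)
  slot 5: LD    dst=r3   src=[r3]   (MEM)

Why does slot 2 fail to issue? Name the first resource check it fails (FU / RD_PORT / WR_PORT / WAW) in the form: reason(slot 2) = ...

#0 BR src=r4,r0 dispatched  <A:1 Mu:2 Ld:1 B:0 rd:3 wr:3>
#1 ALU src=r2,r5 dispatched  <A:0 Mu:2 Ld:1 B:0 rd:1 wr:2>
#2 MUL src=r3,r1 held:RD_PORT  <A:0 Mu:2 Ld:1 B:0 rd:1 wr:2>
#3 ALU src=r0,r5 held:FU  <A:0 Mu:2 Ld:1 B:0 rd:1 wr:2>
#4 MEM src=r0 dispatched  <A:0 Mu:2 Ld:0 B:0 rd:0 wr:1>
#5 MEM src=r3 held:FU  <A:0 Mu:2 Ld:0 B:0 rd:0 wr:1>

reason(slot 2) = RD_PORT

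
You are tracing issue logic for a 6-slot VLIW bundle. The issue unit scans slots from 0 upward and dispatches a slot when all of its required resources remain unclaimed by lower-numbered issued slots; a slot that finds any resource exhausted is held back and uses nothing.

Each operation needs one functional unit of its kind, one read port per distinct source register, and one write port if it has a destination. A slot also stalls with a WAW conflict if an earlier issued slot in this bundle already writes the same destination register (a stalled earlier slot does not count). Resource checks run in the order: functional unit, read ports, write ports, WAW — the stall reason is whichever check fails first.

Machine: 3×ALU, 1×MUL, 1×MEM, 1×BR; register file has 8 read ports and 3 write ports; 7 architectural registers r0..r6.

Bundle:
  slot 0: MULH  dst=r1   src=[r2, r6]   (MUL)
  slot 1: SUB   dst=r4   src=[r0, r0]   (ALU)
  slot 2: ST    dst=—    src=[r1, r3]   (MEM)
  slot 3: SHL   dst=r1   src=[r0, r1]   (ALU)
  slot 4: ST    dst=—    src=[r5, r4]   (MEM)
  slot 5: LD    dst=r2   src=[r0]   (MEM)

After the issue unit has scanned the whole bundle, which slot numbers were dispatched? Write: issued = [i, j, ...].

issued = [0, 1, 2]

slot 0 (MUL): ISSUE — free A3,Mu0,Ld1,B1 rp6 wp2
slot 1 (ALU): ISSUE — free A2,Mu0,Ld1,B1 rp5 wp1
slot 2 (MEM): ISSUE — free A2,Mu0,Ld0,B1 rp3 wp1
slot 3 (ALU): stall WAW — free A2,Mu0,Ld0,B1 rp3 wp1
slot 4 (MEM): stall FU — free A2,Mu0,Ld0,B1 rp3 wp1
slot 5 (MEM): stall FU — free A2,Mu0,Ld0,B1 rp3 wp1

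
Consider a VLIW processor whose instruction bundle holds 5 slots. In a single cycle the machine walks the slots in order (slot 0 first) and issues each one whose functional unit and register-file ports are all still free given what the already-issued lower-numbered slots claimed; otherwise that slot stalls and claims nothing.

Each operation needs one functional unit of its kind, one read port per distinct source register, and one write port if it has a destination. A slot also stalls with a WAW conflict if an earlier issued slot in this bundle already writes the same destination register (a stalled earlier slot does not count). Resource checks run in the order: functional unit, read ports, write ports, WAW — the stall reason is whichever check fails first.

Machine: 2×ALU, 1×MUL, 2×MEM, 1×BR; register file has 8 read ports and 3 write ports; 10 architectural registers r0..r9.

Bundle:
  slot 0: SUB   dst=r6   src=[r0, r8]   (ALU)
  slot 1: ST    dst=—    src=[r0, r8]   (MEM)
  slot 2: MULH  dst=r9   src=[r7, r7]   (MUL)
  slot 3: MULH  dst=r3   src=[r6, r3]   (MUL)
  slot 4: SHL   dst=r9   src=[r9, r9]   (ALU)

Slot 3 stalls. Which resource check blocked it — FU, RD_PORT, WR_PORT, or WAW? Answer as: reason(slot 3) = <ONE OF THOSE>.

slot 0 (ALU): ISSUE — free A1,Mu1,Ld2,B1 rp6 wp2
slot 1 (MEM): ISSUE — free A1,Mu1,Ld1,B1 rp4 wp2
slot 2 (MUL): ISSUE — free A1,Mu0,Ld1,B1 rp3 wp1
slot 3 (MUL): stall FU — free A1,Mu0,Ld1,B1 rp3 wp1
slot 4 (ALU): stall WAW — free A1,Mu0,Ld1,B1 rp3 wp1

reason(slot 3) = FU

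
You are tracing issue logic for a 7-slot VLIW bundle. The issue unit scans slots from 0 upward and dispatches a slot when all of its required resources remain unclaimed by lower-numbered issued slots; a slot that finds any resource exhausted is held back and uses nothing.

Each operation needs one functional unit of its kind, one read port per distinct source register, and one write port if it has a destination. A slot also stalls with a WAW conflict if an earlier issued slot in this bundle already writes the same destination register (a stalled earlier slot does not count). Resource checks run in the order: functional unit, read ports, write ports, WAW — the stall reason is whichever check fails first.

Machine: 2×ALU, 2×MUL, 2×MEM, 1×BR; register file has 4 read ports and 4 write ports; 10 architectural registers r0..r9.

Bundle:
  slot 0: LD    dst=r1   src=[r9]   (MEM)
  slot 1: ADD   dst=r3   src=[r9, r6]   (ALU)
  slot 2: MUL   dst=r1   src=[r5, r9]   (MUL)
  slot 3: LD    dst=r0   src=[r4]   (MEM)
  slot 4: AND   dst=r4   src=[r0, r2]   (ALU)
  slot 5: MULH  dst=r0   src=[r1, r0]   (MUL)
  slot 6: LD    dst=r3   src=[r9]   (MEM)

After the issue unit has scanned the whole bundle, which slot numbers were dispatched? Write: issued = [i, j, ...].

(0) want 1×MEM +1rd +1wr — yes → AL2|MU2|ME1|BR1|rd3|wr3
(1) want 1×ALU +2rd +1wr — yes → AL1|MU2|ME1|BR1|rd1|wr2
(2) want 1×MUL +2rd +1wr — RD_PORT → AL1|MU2|ME1|BR1|rd1|wr2
(3) want 1×MEM +1rd +1wr — yes → AL1|MU2|ME0|BR1|rd0|wr1
(4) want 1×ALU +2rd +1wr — RD_PORT → AL1|MU2|ME0|BR1|rd0|wr1
(5) want 1×MUL +2rd +1wr — RD_PORT → AL1|MU2|ME0|BR1|rd0|wr1
(6) want 1×MEM +1rd +1wr — FU → AL1|MU2|ME0|BR1|rd0|wr1

issued = [0, 1, 3]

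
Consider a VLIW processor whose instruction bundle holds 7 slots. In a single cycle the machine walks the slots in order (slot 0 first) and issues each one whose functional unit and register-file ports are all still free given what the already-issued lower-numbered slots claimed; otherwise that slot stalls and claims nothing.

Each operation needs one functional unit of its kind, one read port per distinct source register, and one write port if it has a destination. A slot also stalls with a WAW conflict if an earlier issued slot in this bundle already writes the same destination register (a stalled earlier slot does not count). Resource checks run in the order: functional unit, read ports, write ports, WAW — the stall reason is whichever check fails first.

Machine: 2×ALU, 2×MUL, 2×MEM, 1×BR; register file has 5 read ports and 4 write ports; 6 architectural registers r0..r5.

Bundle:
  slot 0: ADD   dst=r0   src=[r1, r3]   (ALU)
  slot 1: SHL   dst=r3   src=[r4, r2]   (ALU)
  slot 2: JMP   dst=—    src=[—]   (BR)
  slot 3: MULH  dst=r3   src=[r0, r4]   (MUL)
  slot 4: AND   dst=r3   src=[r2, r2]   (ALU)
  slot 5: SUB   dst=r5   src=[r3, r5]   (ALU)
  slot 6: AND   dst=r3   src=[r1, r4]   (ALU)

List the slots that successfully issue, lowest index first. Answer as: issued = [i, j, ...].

  0. ALU→r0 ⇒ go  {1A/2Mu/2Ld/1B | 3r 3w}
  1. ALU→r3 ⇒ go  {0A/2Mu/2Ld/1B | 1r 2w}
  2. BR ⇒ go  {0A/2Mu/2Ld/0B | 1r 2w}
  3. MUL→r3 ⇒ no(RD_PORT)  {0A/2Mu/2Ld/0B | 1r 2w}
  4. ALU→r3 ⇒ no(FU)  {0A/2Mu/2Ld/0B | 1r 2w}
  5. ALU→r5 ⇒ no(FU)  {0A/2Mu/2Ld/0B | 1r 2w}
  6. ALU→r3 ⇒ no(FU)  {0A/2Mu/2Ld/0B | 1r 2w}

issued = [0, 1, 2]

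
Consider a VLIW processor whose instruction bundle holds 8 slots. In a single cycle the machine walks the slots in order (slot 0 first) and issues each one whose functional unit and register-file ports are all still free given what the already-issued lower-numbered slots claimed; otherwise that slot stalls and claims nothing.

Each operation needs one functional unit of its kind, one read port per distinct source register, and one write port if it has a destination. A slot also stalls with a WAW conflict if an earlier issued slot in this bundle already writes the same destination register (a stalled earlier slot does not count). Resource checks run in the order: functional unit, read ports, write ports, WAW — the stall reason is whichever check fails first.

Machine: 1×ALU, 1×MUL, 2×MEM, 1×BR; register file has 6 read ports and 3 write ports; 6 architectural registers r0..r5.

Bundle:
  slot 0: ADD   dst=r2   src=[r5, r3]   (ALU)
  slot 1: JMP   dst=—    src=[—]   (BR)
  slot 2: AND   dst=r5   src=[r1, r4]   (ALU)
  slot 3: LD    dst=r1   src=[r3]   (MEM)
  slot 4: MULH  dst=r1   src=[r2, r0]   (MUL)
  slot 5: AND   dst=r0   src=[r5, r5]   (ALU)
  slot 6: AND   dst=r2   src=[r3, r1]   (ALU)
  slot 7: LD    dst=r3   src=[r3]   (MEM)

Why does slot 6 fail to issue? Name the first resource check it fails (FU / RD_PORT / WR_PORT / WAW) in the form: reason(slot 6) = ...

reason(slot 6) = FU

#0 ALU src=r5,r3 dispatched  <A:0 Mu:1 Ld:2 B:1 rd:4 wr:2>
#1 BR src=- dispatched  <A:0 Mu:1 Ld:2 B:0 rd:4 wr:2>
#2 ALU src=r1,r4 held:FU  <A:0 Mu:1 Ld:2 B:0 rd:4 wr:2>
#3 MEM src=r3 dispatched  <A:0 Mu:1 Ld:1 B:0 rd:3 wr:1>
#4 MUL src=r2,r0 held:WAW  <A:0 Mu:1 Ld:1 B:0 rd:3 wr:1>
#5 ALU src=r5,r5 held:FU  <A:0 Mu:1 Ld:1 B:0 rd:3 wr:1>
#6 ALU src=r3,r1 held:FU  <A:0 Mu:1 Ld:1 B:0 rd:3 wr:1>
#7 MEM src=r3 dispatched  <A:0 Mu:1 Ld:0 B:0 rd:2 wr:0>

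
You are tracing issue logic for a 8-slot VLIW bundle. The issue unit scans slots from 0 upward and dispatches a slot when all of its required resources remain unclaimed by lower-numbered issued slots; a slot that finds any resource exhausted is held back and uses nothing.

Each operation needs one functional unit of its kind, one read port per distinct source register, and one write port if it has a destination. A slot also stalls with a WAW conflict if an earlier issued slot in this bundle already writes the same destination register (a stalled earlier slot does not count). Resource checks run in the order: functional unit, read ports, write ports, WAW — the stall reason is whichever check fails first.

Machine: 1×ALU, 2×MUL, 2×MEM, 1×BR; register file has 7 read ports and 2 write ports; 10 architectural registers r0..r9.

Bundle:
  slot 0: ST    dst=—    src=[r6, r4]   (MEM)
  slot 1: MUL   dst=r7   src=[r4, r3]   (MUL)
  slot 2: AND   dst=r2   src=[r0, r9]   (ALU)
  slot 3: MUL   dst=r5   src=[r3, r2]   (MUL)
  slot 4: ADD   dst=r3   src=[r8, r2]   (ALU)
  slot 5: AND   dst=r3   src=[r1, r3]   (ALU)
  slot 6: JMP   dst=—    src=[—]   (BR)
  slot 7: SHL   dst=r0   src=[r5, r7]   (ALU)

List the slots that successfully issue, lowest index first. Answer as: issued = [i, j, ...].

(0) want 1×MEM +2rd +0wr — yes → AL1|MU2|ME1|BR1|rd5|wr2
(1) want 1×MUL +2rd +1wr — yes → AL1|MU1|ME1|BR1|rd3|wr1
(2) want 1×ALU +2rd +1wr — yes → AL0|MU1|ME1|BR1|rd1|wr0
(3) want 1×MUL +2rd +1wr — RD_PORT → AL0|MU1|ME1|BR1|rd1|wr0
(4) want 1×ALU +2rd +1wr — FU → AL0|MU1|ME1|BR1|rd1|wr0
(5) want 1×ALU +2rd +1wr — FU → AL0|MU1|ME1|BR1|rd1|wr0
(6) want 1×BR +0rd +0wr — yes → AL0|MU1|ME1|BR0|rd1|wr0
(7) want 1×ALU +2rd +1wr — FU → AL0|MU1|ME1|BR0|rd1|wr0

issued = [0, 1, 2, 6]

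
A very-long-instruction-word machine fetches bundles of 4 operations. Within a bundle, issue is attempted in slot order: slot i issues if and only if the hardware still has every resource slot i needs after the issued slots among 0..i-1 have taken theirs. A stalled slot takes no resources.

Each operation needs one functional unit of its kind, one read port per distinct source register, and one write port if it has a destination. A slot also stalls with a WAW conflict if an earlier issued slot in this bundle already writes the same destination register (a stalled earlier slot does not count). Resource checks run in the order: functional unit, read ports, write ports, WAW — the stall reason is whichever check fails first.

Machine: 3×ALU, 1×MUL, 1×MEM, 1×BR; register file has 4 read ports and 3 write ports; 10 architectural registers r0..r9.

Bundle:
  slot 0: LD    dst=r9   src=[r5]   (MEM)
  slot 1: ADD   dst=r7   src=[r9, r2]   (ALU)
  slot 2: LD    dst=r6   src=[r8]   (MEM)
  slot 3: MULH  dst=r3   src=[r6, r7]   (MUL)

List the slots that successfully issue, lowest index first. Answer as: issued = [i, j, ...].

issued = [0, 1]

(0) want 1×MEM +1rd +1wr — yes → AL3|MU1|ME0|BR1|rd3|wr2
(1) want 1×ALU +2rd +1wr — yes → AL2|MU1|ME0|BR1|rd1|wr1
(2) want 1×MEM +1rd +1wr — FU → AL2|MU1|ME0|BR1|rd1|wr1
(3) want 1×MUL +2rd +1wr — RD_PORT → AL2|MU1|ME0|BR1|rd1|wr1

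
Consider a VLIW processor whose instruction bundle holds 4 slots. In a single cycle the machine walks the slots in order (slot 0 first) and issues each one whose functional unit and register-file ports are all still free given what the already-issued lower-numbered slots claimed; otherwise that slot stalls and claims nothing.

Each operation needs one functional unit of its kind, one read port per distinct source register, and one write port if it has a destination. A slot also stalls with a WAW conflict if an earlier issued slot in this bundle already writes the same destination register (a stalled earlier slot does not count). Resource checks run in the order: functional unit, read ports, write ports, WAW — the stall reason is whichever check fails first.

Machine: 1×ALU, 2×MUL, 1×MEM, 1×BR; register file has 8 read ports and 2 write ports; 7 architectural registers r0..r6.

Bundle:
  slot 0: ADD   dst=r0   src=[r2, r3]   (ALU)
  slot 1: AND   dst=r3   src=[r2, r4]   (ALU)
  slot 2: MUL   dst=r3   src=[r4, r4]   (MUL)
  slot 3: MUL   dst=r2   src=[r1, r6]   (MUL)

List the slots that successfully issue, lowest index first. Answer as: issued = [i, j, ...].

issued = [0, 2]

#0 ALU src=r2,r3 dispatched  <A:0 Mu:2 Ld:1 B:1 rd:6 wr:1>
#1 ALU src=r2,r4 held:FU  <A:0 Mu:2 Ld:1 B:1 rd:6 wr:1>
#2 MUL src=r4,r4 dispatched  <A:0 Mu:1 Ld:1 B:1 rd:5 wr:0>
#3 MUL src=r1,r6 held:WR_PORT  <A:0 Mu:1 Ld:1 B:1 rd:5 wr:0>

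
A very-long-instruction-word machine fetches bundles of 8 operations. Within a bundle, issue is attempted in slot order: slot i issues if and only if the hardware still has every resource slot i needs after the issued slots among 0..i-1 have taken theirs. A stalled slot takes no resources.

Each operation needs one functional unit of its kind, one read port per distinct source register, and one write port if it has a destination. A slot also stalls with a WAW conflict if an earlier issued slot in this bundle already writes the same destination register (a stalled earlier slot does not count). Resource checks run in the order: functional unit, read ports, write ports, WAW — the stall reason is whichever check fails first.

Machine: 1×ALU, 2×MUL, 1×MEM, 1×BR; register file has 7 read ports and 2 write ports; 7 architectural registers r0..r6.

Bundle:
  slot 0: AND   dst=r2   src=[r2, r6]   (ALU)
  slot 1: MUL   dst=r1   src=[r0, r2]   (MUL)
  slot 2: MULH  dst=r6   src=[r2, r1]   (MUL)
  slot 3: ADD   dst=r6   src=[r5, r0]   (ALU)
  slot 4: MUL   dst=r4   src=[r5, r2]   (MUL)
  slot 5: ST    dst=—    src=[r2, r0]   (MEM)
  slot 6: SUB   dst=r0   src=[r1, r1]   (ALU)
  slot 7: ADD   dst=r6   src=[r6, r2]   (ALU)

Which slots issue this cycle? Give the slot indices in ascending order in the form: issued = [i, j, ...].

[0] ALU needs rd=2 wr=1: ok; after: ALU=0 MUL=2 MEM=1 BR=1, R=5, W=1
[1] MUL needs rd=2 wr=1: ok; after: ALU=0 MUL=1 MEM=1 BR=1, R=3, W=0
[2] MUL needs rd=2 wr=1: WR_PORT; after: ALU=0 MUL=1 MEM=1 BR=1, R=3, W=0
[3] ALU needs rd=2 wr=1: FU; after: ALU=0 MUL=1 MEM=1 BR=1, R=3, W=0
[4] MUL needs rd=2 wr=1: WR_PORT; after: ALU=0 MUL=1 MEM=1 BR=1, R=3, W=0
[5] MEM needs rd=2 wr=0: ok; after: ALU=0 MUL=1 MEM=0 BR=1, R=1, W=0
[6] ALU needs rd=1 wr=1: FU; after: ALU=0 MUL=1 MEM=0 BR=1, R=1, W=0
[7] ALU needs rd=2 wr=1: FU; after: ALU=0 MUL=1 MEM=0 BR=1, R=1, W=0

issued = [0, 1, 5]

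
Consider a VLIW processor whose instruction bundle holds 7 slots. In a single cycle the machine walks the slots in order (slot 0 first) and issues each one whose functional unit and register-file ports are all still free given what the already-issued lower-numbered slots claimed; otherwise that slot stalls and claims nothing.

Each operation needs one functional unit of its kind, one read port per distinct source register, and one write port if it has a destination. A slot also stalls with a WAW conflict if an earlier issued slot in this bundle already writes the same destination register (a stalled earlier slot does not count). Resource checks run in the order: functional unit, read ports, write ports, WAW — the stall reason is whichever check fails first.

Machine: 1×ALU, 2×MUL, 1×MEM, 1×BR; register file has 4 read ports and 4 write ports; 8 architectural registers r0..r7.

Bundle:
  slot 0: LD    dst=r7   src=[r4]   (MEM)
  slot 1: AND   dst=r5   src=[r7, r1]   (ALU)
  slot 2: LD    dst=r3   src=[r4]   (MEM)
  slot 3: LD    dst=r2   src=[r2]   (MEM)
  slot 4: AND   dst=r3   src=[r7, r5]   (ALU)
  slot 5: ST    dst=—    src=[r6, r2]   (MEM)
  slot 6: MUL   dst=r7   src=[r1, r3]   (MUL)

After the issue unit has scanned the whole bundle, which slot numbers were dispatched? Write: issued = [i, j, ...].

issued = [0, 1]

slot 0 (MEM): ISSUE — free A1,Mu2,Ld0,B1 rp3 wp3
slot 1 (ALU): ISSUE — free A0,Mu2,Ld0,B1 rp1 wp2
slot 2 (MEM): stall FU — free A0,Mu2,Ld0,B1 rp1 wp2
slot 3 (MEM): stall FU — free A0,Mu2,Ld0,B1 rp1 wp2
slot 4 (ALU): stall FU — free A0,Mu2,Ld0,B1 rp1 wp2
slot 5 (MEM): stall FU — free A0,Mu2,Ld0,B1 rp1 wp2
slot 6 (MUL): stall RD_PORT — free A0,Mu2,Ld0,B1 rp1 wp2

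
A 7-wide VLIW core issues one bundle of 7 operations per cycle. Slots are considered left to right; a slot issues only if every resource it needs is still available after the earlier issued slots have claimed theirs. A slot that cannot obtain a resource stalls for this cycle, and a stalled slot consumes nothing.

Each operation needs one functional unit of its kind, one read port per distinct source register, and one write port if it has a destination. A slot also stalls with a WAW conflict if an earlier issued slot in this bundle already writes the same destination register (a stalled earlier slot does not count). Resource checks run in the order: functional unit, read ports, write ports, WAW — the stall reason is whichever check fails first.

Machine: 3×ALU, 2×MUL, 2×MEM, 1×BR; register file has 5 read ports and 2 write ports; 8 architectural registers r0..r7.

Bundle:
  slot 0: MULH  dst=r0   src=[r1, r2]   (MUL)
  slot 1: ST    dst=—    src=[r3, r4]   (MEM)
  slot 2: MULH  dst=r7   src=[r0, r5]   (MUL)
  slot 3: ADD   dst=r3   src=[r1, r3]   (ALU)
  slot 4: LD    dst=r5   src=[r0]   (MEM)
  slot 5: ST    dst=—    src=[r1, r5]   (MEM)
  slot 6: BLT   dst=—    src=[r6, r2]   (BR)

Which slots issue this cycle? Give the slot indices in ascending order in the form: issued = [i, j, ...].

slot 0 (MUL): ISSUE — free A3,Mu1,Ld2,B1 rp3 wp1
slot 1 (MEM): ISSUE — free A3,Mu1,Ld1,B1 rp1 wp1
slot 2 (MUL): stall RD_PORT — free A3,Mu1,Ld1,B1 rp1 wp1
slot 3 (ALU): stall RD_PORT — free A3,Mu1,Ld1,B1 rp1 wp1
slot 4 (MEM): ISSUE — free A3,Mu1,Ld0,B1 rp0 wp0
slot 5 (MEM): stall FU — free A3,Mu1,Ld0,B1 rp0 wp0
slot 6 (BR): stall RD_PORT — free A3,Mu1,Ld0,B1 rp0 wp0

issued = [0, 1, 4]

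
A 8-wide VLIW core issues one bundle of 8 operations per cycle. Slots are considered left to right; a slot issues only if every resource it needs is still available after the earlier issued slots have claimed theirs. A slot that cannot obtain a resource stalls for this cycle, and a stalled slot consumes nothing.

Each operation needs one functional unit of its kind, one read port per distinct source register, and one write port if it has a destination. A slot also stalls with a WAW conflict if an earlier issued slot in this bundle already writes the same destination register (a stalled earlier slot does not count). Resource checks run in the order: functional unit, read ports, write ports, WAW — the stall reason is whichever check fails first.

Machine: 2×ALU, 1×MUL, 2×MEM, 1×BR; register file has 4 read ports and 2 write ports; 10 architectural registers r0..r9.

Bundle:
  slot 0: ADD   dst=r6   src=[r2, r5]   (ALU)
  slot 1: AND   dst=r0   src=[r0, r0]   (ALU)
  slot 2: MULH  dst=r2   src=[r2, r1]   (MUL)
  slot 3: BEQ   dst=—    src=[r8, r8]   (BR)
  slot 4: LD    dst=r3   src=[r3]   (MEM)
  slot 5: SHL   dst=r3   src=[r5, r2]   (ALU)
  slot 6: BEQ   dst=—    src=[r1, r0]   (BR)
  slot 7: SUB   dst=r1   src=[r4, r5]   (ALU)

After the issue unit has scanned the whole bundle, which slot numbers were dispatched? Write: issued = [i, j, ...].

issued = [0, 1, 3]

#0 ALU src=r2,r5 dispatched  <A:1 Mu:1 Ld:2 B:1 rd:2 wr:1>
#1 ALU src=r0,r0 dispatched  <A:0 Mu:1 Ld:2 B:1 rd:1 wr:0>
#2 MUL src=r2,r1 held:RD_PORT  <A:0 Mu:1 Ld:2 B:1 rd:1 wr:0>
#3 BR src=r8,r8 dispatched  <A:0 Mu:1 Ld:2 B:0 rd:0 wr:0>
#4 MEM src=r3 held:RD_PORT  <A:0 Mu:1 Ld:2 B:0 rd:0 wr:0>
#5 ALU src=r5,r2 held:FU  <A:0 Mu:1 Ld:2 B:0 rd:0 wr:0>
#6 BR src=r1,r0 held:FU  <A:0 Mu:1 Ld:2 B:0 rd:0 wr:0>
#7 ALU src=r4,r5 held:FU  <A:0 Mu:1 Ld:2 B:0 rd:0 wr:0>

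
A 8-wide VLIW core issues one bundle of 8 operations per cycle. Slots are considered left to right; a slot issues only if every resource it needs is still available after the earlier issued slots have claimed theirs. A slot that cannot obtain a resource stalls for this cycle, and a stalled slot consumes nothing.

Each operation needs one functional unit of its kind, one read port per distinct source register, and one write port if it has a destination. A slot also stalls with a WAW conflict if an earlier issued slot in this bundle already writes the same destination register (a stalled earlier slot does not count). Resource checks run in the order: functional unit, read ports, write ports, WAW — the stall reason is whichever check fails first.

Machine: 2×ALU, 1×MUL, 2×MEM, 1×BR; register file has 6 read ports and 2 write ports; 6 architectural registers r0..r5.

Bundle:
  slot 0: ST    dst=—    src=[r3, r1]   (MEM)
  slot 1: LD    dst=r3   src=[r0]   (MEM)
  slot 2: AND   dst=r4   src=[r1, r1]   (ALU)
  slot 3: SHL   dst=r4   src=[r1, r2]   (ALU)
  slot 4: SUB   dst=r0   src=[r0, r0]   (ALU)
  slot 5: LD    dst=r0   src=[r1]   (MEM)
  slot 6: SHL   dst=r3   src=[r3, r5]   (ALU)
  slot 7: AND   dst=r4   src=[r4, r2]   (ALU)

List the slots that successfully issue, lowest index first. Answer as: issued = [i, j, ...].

issued = [0, 1, 2]

slot 0 (MEM): ISSUE — free A2,Mu1,Ld1,B1 rp4 wp2
slot 1 (MEM): ISSUE — free A2,Mu1,Ld0,B1 rp3 wp1
slot 2 (ALU): ISSUE — free A1,Mu1,Ld0,B1 rp2 wp0
slot 3 (ALU): stall WR_PORT — free A1,Mu1,Ld0,B1 rp2 wp0
slot 4 (ALU): stall WR_PORT — free A1,Mu1,Ld0,B1 rp2 wp0
slot 5 (MEM): stall FU — free A1,Mu1,Ld0,B1 rp2 wp0
slot 6 (ALU): stall WR_PORT — free A1,Mu1,Ld0,B1 rp2 wp0
slot 7 (ALU): stall WR_PORT — free A1,Mu1,Ld0,B1 rp2 wp0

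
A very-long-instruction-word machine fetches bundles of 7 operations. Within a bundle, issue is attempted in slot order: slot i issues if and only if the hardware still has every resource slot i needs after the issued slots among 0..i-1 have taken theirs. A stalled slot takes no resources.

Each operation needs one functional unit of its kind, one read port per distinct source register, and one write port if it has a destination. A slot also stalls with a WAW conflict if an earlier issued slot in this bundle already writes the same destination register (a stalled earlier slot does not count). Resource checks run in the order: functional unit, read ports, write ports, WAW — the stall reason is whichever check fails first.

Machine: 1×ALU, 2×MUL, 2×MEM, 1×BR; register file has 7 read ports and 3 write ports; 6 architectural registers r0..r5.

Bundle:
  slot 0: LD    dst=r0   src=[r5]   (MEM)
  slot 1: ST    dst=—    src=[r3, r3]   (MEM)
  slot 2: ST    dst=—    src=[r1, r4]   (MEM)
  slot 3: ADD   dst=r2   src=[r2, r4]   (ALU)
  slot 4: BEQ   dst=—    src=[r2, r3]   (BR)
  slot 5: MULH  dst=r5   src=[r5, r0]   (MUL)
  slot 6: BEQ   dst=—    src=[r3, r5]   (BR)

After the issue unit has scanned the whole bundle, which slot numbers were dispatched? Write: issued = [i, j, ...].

issued = [0, 1, 3, 4]

(0) want 1×MEM +1rd +1wr — yes → AL1|MU2|ME1|BR1|rd6|wr2
(1) want 1×MEM +1rd +0wr — yes → AL1|MU2|ME0|BR1|rd5|wr2
(2) want 1×MEM +2rd +0wr — FU → AL1|MU2|ME0|BR1|rd5|wr2
(3) want 1×ALU +2rd +1wr — yes → AL0|MU2|ME0|BR1|rd3|wr1
(4) want 1×BR +2rd +0wr — yes → AL0|MU2|ME0|BR0|rd1|wr1
(5) want 1×MUL +2rd +1wr — RD_PORT → AL0|MU2|ME0|BR0|rd1|wr1
(6) want 1×BR +2rd +0wr — FU → AL0|MU2|ME0|BR0|rd1|wr1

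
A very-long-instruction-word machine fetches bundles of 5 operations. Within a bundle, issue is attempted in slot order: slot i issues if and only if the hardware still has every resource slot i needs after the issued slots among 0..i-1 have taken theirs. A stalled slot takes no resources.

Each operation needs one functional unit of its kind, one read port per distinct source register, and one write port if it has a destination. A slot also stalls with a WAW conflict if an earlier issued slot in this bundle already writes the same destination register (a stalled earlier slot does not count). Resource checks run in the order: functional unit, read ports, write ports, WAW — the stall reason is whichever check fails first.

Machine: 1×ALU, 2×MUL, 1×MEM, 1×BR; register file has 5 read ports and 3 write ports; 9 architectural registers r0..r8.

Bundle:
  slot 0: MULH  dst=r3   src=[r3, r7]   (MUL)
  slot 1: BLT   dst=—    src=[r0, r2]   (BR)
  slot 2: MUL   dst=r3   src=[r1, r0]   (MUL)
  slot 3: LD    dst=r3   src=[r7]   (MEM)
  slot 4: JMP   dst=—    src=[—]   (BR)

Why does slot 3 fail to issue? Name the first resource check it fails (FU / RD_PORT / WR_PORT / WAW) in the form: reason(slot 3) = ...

reason(slot 3) = WAW

(0) want 1×MUL +2rd +1wr — yes → AL1|MU1|ME1|BR1|rd3|wr2
(1) want 1×BR +2rd +0wr — yes → AL1|MU1|ME1|BR0|rd1|wr2
(2) want 1×MUL +2rd +1wr — RD_PORT → AL1|MU1|ME1|BR0|rd1|wr2
(3) want 1×MEM +1rd +1wr — WAW → AL1|MU1|ME1|BR0|rd1|wr2
(4) want 1×BR +0rd +0wr — FU → AL1|MU1|ME1|BR0|rd1|wr2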